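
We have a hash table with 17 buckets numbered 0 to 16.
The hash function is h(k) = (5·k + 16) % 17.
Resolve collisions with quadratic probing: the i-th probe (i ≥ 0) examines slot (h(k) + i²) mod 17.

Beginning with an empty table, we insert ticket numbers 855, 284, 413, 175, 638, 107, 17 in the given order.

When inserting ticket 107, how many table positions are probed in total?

5

855: h=7 → slot 7
284: h=8 → slot 8
413: h=7, probe 7,8,11 → slot 11
175: h=7, probe 7,8,11,16 → slot 16
638: h=10 → slot 10
107: h=7, probe 7,8,11,16,6 → slot 6
17: h=16, probe 16,0 → slot 0
Table: [17, —, —, —, —, —, 107, 855, 284, —, 638, 413, —, —, —, —, 175]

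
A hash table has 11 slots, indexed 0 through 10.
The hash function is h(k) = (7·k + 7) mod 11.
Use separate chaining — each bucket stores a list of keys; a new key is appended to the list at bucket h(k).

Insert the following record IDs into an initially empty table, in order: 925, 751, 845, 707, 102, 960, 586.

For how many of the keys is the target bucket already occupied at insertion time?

4

925 → bucket 3
751 → bucket 6
845 → bucket 4
707 → bucket 6 (collision)
102 → bucket 6 (collision)
960 → bucket 6 (collision)
586 → bucket 6 (collision)
Final buckets:
0: _
1: _
2: _
3: 925
4: 845
5: _
6: 751 -> 707 -> 102 -> 960 -> 586
7: _
8: _
9: _
10: _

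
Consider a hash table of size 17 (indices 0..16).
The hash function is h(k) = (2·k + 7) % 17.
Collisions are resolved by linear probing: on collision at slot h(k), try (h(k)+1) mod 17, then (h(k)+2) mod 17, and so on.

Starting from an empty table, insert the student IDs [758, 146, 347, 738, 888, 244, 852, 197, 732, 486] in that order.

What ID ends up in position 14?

758 hashes to 10; slot 10 is free => place at 10.
146 hashes to 10; 10 taken => place at 11.
347 hashes to 4; slot 4 is free => place at 4.
738 hashes to 4; 4 taken => place at 5.
888 hashes to 15; slot 15 is free => place at 15.
244 hashes to 2; slot 2 is free => place at 2.
852 hashes to 11; 11 taken => place at 12.
197 hashes to 10; 10,11,12 taken => place at 13.
732 hashes to 9; slot 9 is free => place at 9.
486 hashes to 10; 10,11,12,13 taken => place at 14.
Table: [∅, ∅, 244, ∅, 347, 738, ∅, ∅, ∅, 732, 758, 146, 852, 197, 486, 888, ∅]

486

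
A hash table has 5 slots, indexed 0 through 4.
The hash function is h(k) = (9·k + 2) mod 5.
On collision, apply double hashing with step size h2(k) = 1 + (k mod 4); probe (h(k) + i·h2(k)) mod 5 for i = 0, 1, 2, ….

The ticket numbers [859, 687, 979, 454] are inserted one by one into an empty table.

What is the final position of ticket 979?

859: h=3 => slot 3
687: h=0 => slot 0
979: h=3, h2=4, probe 3,2 => slot 2
454: h=3, h2=3, probe 3,1 => slot 1
Table: [687, 454, 979, 859, ∅]

2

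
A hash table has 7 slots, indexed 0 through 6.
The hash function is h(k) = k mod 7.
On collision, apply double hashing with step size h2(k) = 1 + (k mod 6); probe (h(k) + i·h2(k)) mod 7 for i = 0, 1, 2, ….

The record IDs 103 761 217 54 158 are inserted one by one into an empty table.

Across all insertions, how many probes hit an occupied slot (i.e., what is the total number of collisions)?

4

103: h=5 => slot 5
761: h=5, h2=6, probe 5,4 => slot 4
217: h=0 => slot 0
54: h=5, h2=1, probe 5,6 => slot 6
158: h=4, h2=3, probe 4,0,3 => slot 3
Table: [217, —, —, 158, 761, 103, 54]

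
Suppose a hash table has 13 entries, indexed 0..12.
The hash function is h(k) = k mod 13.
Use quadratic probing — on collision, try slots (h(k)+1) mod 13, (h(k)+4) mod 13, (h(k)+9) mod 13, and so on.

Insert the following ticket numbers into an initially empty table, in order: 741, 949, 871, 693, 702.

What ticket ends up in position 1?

949

Insert 741: h=0, slot 0 empty -> index 0.
Insert 949: h=0, slot 0 occupied -> index 1.
Insert 871: h=0, slots 0,1 occupied -> index 4.
Insert 693: h=4, slot 4 occupied -> index 5.
Insert 702: h=0, slots 0,1,4 occupied -> index 9.
Table: [741, 949, —, —, 871, 693, —, —, —, 702, —, —, —]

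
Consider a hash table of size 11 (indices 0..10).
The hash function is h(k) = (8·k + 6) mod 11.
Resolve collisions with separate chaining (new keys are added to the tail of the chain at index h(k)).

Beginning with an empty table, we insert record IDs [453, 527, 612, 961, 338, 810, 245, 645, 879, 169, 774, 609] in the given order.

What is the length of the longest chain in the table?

Insert 453: h=0, bucket 0 empty -> new chain.
Insert 527: h=9, bucket 9 empty -> new chain.
Insert 612: h=7, bucket 7 empty -> new chain.
Insert 961: h=5, bucket 5 empty -> new chain.
Insert 338: h=4, bucket 4 empty -> new chain.
Insert 810: h=7, bucket 7 nonempty -> append to chain.
Insert 245: h=8, bucket 8 empty -> new chain.
Insert 645: h=7, bucket 7 nonempty -> append to chain.
Insert 879: h=9, bucket 9 nonempty -> append to chain.
Insert 169: h=5, bucket 5 nonempty -> append to chain.
Insert 774: h=5, bucket 5 nonempty -> append to chain.
Insert 609: h=5, bucket 5 nonempty -> append to chain.
Final buckets:
0: 453
1: .
2: .
3: .
4: 338
5: 961 -> 169 -> 774 -> 609
6: .
7: 612 -> 810 -> 645
8: 245
9: 527 -> 879
10: .

4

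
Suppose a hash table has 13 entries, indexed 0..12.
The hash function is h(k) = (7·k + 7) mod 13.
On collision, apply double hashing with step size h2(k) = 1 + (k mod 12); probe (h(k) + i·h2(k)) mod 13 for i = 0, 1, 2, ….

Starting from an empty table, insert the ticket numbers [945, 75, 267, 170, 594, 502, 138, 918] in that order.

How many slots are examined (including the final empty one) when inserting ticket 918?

6

Insert 945: h=5, slot 5 empty -> index 5.
Insert 75: h=12, slot 12 empty -> index 12.
Insert 267: h=4, slot 4 empty -> index 4.
Insert 170: h=1, slot 1 empty -> index 1.
Insert 594: h=5, h2=7, slots 5,12 occupied -> index 6.
Insert 502: h=11, slot 11 empty -> index 11.
Insert 138: h=11, h2=7, slots 11,5,12,6 occupied -> index 0.
Insert 918: h=11, h2=7, slots 11,5,12,6,0 occupied -> index 7.
Table: [138, 170, -, -, 267, 945, 594, 918, -, -, -, 502, 75]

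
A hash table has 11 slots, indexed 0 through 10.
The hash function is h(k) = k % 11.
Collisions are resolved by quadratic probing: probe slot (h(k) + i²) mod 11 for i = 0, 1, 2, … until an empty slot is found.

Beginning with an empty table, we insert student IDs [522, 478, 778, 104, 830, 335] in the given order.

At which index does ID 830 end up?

3

Insert 522: h=5, slot 5 empty -> index 5.
Insert 478: h=5, slot 5 occupied -> index 6.
Insert 778: h=8, slot 8 empty -> index 8.
Insert 104: h=5, slots 5,6 occupied -> index 9.
Insert 830: h=5, slots 5,6,9 occupied -> index 3.
Insert 335: h=5, slots 5,6,9,3 occupied -> index 10.
Table: [—, —, —, 830, —, 522, 478, —, 778, 104, 335]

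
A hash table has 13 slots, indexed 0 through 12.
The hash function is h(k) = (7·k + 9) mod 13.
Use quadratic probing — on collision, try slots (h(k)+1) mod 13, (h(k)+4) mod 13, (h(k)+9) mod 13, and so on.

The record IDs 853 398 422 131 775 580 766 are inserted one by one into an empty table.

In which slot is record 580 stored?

9

853 hashes to 0; slot 0 is free → place at 0.
398 hashes to 0; 0 taken → place at 1.
422 hashes to 12; slot 12 is free → place at 12.
131 hashes to 3; slot 3 is free → place at 3.
775 hashes to 0; 0,1 taken → place at 4.
580 hashes to 0; 0,1,4 taken → place at 9.
766 hashes to 2; slot 2 is free → place at 2.
Table: [853, 398, 766, 131, 775, ∅, ∅, ∅, ∅, 580, ∅, ∅, 422]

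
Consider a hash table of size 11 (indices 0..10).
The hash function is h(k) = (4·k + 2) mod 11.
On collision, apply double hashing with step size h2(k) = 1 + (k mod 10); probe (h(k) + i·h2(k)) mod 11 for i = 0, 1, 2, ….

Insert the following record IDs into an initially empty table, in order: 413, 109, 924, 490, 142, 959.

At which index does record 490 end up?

Insert 413: h=4, slot 4 empty → index 4.
Insert 109: h=9, slot 9 empty → index 9.
Insert 924: h=2, slot 2 empty → index 2.
Insert 490: h=4, h2=1, slot 4 occupied → index 5.
Insert 142: h=9, h2=3, slot 9 occupied → index 1.
Insert 959: h=10, slot 10 empty → index 10.
Table: [∅, 142, 924, ∅, 413, 490, ∅, ∅, ∅, 109, 959]

5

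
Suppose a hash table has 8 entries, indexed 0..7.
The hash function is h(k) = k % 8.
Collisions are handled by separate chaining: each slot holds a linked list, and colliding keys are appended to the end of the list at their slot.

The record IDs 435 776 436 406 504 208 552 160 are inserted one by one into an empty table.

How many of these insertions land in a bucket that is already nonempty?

435 → bucket 3
776 → bucket 0
436 → bucket 4
406 → bucket 6
504 → bucket 0 (collision)
208 → bucket 0 (collision)
552 → bucket 0 (collision)
160 → bucket 0 (collision)
Final buckets:
0: 776 -> 504 -> 208 -> 552 -> 160
1: -
2: -
3: 435
4: 436
5: -
6: 406
7: -

4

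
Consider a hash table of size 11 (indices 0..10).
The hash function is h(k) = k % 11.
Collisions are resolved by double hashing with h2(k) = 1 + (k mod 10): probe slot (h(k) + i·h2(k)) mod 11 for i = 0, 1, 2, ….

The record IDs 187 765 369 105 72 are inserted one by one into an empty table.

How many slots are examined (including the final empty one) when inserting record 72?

2

187: h=0 -> slot 0
765: h=6 -> slot 6
369: h=6, h2=10, probe 6,5 -> slot 5
105: h=6, h2=6, probe 6,1 -> slot 1
72: h=6, h2=3, probe 6,9 -> slot 9
Table: [187, 105, _, _, _, 369, 765, _, _, 72, _]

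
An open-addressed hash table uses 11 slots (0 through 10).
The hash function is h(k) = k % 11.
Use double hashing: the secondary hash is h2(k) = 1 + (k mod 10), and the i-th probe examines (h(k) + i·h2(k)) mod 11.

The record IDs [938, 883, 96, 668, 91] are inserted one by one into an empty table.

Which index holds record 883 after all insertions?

7

938 hashes to 3; slot 3 is free => place at 3.
883 hashes to 3, h2=4; 3 taken => place at 7.
96 hashes to 8; slot 8 is free => place at 8.
668 hashes to 8, h2=9; 8 taken => place at 6.
91 hashes to 3, h2=2; 3 taken => place at 5.
Table: [∅, ∅, ∅, 938, ∅, 91, 668, 883, 96, ∅, ∅]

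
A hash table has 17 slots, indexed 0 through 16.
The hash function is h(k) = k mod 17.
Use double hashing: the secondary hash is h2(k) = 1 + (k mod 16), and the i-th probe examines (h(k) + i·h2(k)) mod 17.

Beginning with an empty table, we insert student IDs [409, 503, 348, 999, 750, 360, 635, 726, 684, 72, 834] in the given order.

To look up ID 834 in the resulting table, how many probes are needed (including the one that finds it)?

3

409 hashes to 1; slot 1 is free -> place at 1.
503 hashes to 10; slot 10 is free -> place at 10.
348 hashes to 8; slot 8 is free -> place at 8.
999 hashes to 13; slot 13 is free -> place at 13.
750 hashes to 2; slot 2 is free -> place at 2.
360 hashes to 3; slot 3 is free -> place at 3.
635 hashes to 6; slot 6 is free -> place at 6.
726 hashes to 12; slot 12 is free -> place at 12.
684 hashes to 4; slot 4 is free -> place at 4.
72 hashes to 4, h2=9; 4,13 taken -> place at 5.
834 hashes to 1, h2=3; 1,4 taken -> place at 7.
Table: [∅, 409, 750, 360, 684, 72, 635, 834, 348, ∅, 503, ∅, 726, 999, ∅, ∅, ∅]
Lookup 834: h=1, h2=3, probe 1,4,7 → found at 7.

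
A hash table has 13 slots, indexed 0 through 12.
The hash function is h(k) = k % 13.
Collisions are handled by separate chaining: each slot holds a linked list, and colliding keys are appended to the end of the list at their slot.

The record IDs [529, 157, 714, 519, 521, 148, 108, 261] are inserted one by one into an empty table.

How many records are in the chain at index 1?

3

Insert 529: h=9, bucket 9 empty → new chain.
Insert 157: h=1, bucket 1 empty → new chain.
Insert 714: h=12, bucket 12 empty → new chain.
Insert 519: h=12, bucket 12 nonempty → append to chain.
Insert 521: h=1, bucket 1 nonempty → append to chain.
Insert 148: h=5, bucket 5 empty → new chain.
Insert 108: h=4, bucket 4 empty → new chain.
Insert 261: h=1, bucket 1 nonempty → append to chain.
Final buckets:
0: ∅
1: 157 -> 521 -> 261
2: ∅
3: ∅
4: 108
5: 148
6: ∅
7: ∅
8: ∅
9: 529
10: ∅
11: ∅
12: 714 -> 519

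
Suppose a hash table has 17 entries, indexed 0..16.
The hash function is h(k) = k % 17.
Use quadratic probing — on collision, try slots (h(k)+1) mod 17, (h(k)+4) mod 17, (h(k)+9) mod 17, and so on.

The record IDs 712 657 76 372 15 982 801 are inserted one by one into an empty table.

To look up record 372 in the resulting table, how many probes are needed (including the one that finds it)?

Insert 712: h=15, slot 15 empty => index 15.
Insert 657: h=11, slot 11 empty => index 11.
Insert 76: h=8, slot 8 empty => index 8.
Insert 372: h=15, slot 15 occupied => index 16.
Insert 15: h=15, slots 15,16 occupied => index 2.
Insert 982: h=13, slot 13 empty => index 13.
Insert 801: h=2, slot 2 occupied => index 3.
Table: [∅, ∅, 15, 801, ∅, ∅, ∅, ∅, 76, ∅, ∅, 657, ∅, 982, ∅, 712, 372]
Lookup 372: h=15, probe 15,16 → found at 16.

2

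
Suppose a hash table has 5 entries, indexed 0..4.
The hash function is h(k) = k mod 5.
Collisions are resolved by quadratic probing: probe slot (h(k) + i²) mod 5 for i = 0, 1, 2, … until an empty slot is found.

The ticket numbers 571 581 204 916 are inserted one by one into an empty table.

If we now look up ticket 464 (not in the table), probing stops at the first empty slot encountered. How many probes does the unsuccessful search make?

Insert 571: h=1, slot 1 empty => index 1.
Insert 581: h=1, slot 1 occupied => index 2.
Insert 204: h=4, slot 4 empty => index 4.
Insert 916: h=1, slots 1,2 occupied => index 0.
Table: [916, 571, 581, -, 204]
Lookup 464: h=4, probe 4,0,3 → slot 3 empty, not found.

3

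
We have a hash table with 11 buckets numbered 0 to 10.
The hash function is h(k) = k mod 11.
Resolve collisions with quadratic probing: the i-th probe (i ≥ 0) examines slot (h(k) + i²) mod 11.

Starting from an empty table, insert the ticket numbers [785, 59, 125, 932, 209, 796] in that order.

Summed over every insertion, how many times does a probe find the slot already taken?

7

785: h=4 → slot 4
59: h=4, probe 4,5 → slot 5
125: h=4, probe 4,5,8 → slot 8
932: h=8, probe 8,9 → slot 9
209: h=0 → slot 0
796: h=4, probe 4,5,8,2 → slot 2
Table: [209, —, 796, —, 785, 59, —, —, 125, 932, —]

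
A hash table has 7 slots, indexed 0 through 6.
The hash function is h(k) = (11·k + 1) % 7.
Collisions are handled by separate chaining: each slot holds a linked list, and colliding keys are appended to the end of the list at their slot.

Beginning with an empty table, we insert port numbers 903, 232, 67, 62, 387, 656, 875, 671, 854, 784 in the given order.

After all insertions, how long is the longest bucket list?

Insert 903: h=1, bucket 1 empty -> new chain.
Insert 232: h=5, bucket 5 empty -> new chain.
Insert 67: h=3, bucket 3 empty -> new chain.
Insert 62: h=4, bucket 4 empty -> new chain.
Insert 387: h=2, bucket 2 empty -> new chain.
Insert 656: h=0, bucket 0 empty -> new chain.
Insert 875: h=1, bucket 1 nonempty -> append to chain.
Insert 671: h=4, bucket 4 nonempty -> append to chain.
Insert 854: h=1, bucket 1 nonempty -> append to chain.
Insert 784: h=1, bucket 1 nonempty -> append to chain.
Final buckets:
0: 656
1: 903 -> 875 -> 854 -> 784
2: 387
3: 67
4: 62 -> 671
5: 232
6: _

4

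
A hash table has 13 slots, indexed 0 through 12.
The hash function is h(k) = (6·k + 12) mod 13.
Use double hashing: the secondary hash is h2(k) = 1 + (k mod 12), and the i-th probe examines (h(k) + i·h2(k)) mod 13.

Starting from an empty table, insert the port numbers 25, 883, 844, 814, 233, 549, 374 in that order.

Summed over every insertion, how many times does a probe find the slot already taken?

25 hashes to 6; slot 6 is free → place at 6.
883 hashes to 6, h2=8; 6 taken → place at 1.
844 hashes to 6, h2=5; 6 taken → place at 11.
814 hashes to 8; slot 8 is free → place at 8.
233 hashes to 6, h2=6; 6 taken → place at 12.
549 hashes to 4; slot 4 is free → place at 4.
374 hashes to 7; slot 7 is free → place at 7.
Table: [-, 883, -, -, 549, -, 25, 374, 814, -, -, 844, 233]

3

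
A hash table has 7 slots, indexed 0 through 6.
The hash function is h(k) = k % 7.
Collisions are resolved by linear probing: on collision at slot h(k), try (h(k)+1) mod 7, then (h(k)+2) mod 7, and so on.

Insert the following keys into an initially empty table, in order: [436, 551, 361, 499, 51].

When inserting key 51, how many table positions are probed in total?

Insert 436: h=2, slot 2 empty → index 2.
Insert 551: h=5, slot 5 empty → index 5.
Insert 361: h=4, slot 4 empty → index 4.
Insert 499: h=2, slot 2 occupied → index 3.
Insert 51: h=2, slots 2,3,4,5 occupied → index 6.
Table: [—, —, 436, 499, 361, 551, 51]

5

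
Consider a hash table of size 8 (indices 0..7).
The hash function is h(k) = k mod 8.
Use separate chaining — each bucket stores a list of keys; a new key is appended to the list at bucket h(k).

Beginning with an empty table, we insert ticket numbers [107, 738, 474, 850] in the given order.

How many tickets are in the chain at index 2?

107 -> bucket 3
738 -> bucket 2
474 -> bucket 2 (collision)
850 -> bucket 2 (collision)
Final buckets:
0: .
1: .
2: 738 -> 474 -> 850
3: 107
4: .
5: .
6: .
7: .

3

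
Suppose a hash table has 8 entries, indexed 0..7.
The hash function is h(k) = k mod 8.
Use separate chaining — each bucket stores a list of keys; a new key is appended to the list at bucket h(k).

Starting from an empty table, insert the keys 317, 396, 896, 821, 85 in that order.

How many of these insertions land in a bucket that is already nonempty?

2

Insert 317: h=5, bucket 5 empty -> new chain.
Insert 396: h=4, bucket 4 empty -> new chain.
Insert 896: h=0, bucket 0 empty -> new chain.
Insert 821: h=5, bucket 5 nonempty -> append to chain.
Insert 85: h=5, bucket 5 nonempty -> append to chain.
Final buckets:
0: 896
1: _
2: _
3: _
4: 396
5: 317 -> 821 -> 85
6: _
7: _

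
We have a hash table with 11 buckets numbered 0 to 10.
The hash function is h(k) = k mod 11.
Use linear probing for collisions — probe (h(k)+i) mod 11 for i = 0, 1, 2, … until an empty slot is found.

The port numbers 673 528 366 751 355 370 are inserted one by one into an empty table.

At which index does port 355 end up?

5

673: h=2 => slot 2
528: h=0 => slot 0
366: h=3 => slot 3
751: h=3, probe 3,4 => slot 4
355: h=3, probe 3,4,5 => slot 5
370: h=7 => slot 7
Table: [528, -, 673, 366, 751, 355, -, 370, -, -, -]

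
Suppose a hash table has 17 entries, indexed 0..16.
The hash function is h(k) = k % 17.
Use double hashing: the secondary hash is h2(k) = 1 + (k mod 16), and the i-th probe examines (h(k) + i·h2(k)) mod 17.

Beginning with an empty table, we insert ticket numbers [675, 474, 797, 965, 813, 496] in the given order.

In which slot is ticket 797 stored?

675 hashes to 12; slot 12 is free → place at 12.
474 hashes to 15; slot 15 is free → place at 15.
797 hashes to 15, h2=14; 15,12 taken → place at 9.
965 hashes to 13; slot 13 is free → place at 13.
813 hashes to 14; slot 14 is free → place at 14.
496 hashes to 3; slot 3 is free → place at 3.
Table: [-, -, -, 496, -, -, -, -, -, 797, -, -, 675, 965, 813, 474, -]

9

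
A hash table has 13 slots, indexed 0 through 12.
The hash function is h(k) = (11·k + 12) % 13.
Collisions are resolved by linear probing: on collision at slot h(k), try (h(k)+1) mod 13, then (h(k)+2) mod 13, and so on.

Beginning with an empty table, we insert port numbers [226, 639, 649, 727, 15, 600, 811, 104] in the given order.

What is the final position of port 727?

3

226 hashes to 2; slot 2 is free => place at 2.
639 hashes to 8; slot 8 is free => place at 8.
649 hashes to 1; slot 1 is free => place at 1.
727 hashes to 1; 1,2 taken => place at 3.
15 hashes to 8; 8 taken => place at 9.
600 hashes to 8; 8,9 taken => place at 10.
811 hashes to 2; 2,3 taken => place at 4.
104 hashes to 12; slot 12 is free => place at 12.
Table: [., 649, 226, 727, 811, ., ., ., 639, 15, 600, ., 104]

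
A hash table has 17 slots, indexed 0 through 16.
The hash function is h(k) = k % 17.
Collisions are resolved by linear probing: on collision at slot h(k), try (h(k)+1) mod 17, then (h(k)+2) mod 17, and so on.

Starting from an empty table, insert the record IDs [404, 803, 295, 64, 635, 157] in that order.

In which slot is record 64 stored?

14

404: h=13 → slot 13
803: h=4 → slot 4
295: h=6 → slot 6
64: h=13, probe 13,14 → slot 14
635: h=6, probe 6,7 → slot 7
157: h=4, probe 4,5 → slot 5
Table: [., ., ., ., 803, 157, 295, 635, ., ., ., ., ., 404, 64, ., .]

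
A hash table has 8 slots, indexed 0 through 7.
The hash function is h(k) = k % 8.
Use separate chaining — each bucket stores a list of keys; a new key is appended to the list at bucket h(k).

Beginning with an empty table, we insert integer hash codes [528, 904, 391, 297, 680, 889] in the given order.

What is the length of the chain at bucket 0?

528 -> bucket 0
904 -> bucket 0 (collision)
391 -> bucket 7
297 -> bucket 1
680 -> bucket 0 (collision)
889 -> bucket 1 (collision)
Final buckets:
0: 528 -> 904 -> 680
1: 297 -> 889
2: .
3: .
4: .
5: .
6: .
7: 391

3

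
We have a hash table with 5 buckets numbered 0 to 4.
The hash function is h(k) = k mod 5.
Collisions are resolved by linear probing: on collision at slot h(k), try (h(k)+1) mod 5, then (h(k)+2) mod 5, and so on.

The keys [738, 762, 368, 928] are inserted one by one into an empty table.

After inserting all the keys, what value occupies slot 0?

928

Insert 738: h=3, slot 3 empty => index 3.
Insert 762: h=2, slot 2 empty => index 2.
Insert 368: h=3, slot 3 occupied => index 4.
Insert 928: h=3, slots 3,4 occupied => index 0.
Table: [928, ., 762, 738, 368]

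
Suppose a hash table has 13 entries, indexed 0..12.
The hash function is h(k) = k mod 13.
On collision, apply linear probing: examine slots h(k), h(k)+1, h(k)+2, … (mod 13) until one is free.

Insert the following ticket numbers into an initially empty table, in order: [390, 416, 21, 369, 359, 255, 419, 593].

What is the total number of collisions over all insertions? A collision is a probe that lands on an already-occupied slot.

Insert 390: h=0, slot 0 empty -> index 0.
Insert 416: h=0, slot 0 occupied -> index 1.
Insert 21: h=8, slot 8 empty -> index 8.
Insert 369: h=5, slot 5 empty -> index 5.
Insert 359: h=8, slot 8 occupied -> index 9.
Insert 255: h=8, slots 8,9 occupied -> index 10.
Insert 419: h=3, slot 3 empty -> index 3.
Insert 593: h=8, slots 8,9,10 occupied -> index 11.
Table: [390, 416, ., 419, ., 369, ., ., 21, 359, 255, 593, .]

7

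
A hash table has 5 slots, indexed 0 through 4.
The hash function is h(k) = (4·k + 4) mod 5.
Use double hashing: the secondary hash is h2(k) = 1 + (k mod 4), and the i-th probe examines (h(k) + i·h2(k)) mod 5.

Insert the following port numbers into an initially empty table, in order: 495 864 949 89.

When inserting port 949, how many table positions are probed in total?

2

495: h=4 => slot 4
864: h=0 => slot 0
949: h=0, h2=2, probe 0,2 => slot 2
89: h=0, h2=2, probe 0,2,4,1 => slot 1
Table: [864, 89, 949, —, 495]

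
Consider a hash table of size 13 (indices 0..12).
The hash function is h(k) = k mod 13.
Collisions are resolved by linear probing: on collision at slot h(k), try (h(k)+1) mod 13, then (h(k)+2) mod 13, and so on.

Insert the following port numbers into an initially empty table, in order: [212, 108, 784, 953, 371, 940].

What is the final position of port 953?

Insert 212: h=4, slot 4 empty -> index 4.
Insert 108: h=4, slot 4 occupied -> index 5.
Insert 784: h=4, slots 4,5 occupied -> index 6.
Insert 953: h=4, slots 4,5,6 occupied -> index 7.
Insert 371: h=7, slot 7 occupied -> index 8.
Insert 940: h=4, slots 4,5,6,7,8 occupied -> index 9.
Table: [—, —, —, —, 212, 108, 784, 953, 371, 940, —, —, —]

7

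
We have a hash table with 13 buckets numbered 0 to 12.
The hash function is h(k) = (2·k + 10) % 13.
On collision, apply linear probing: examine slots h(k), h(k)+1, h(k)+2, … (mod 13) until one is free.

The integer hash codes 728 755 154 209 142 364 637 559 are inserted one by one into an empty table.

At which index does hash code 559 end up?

2

728: h=10 => slot 10
755: h=12 => slot 12
154: h=6 => slot 6
209: h=12, probe 12,0 => slot 0
142: h=8 => slot 8
364: h=10, probe 10,11 => slot 11
637: h=10, probe 10,11,12,0,1 => slot 1
559: h=10, probe 10,11,12,0,1,2 => slot 2
Table: [209, 637, 559, —, —, —, 154, —, 142, —, 728, 364, 755]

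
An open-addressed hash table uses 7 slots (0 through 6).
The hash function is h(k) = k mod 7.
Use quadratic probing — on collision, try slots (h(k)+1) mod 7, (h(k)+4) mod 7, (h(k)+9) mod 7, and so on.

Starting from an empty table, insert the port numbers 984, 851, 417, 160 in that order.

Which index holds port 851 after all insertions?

984: h=4 => slot 4
851: h=4, probe 4,5 => slot 5
417: h=4, probe 4,5,1 => slot 1
160: h=6 => slot 6
Table: [., 417, ., ., 984, 851, 160]

5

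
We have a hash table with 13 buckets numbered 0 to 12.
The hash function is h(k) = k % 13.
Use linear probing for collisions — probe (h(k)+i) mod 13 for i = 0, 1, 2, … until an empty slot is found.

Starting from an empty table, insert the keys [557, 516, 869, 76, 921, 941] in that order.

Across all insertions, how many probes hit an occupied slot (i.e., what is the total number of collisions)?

6

Insert 557: h=11, slot 11 empty → index 11.
Insert 516: h=9, slot 9 empty → index 9.
Insert 869: h=11, slot 11 occupied → index 12.
Insert 76: h=11, slots 11,12 occupied → index 0.
Insert 921: h=11, slots 11,12,0 occupied → index 1.
Insert 941: h=5, slot 5 empty → index 5.
Table: [76, 921, _, _, _, 941, _, _, _, 516, _, 557, 869]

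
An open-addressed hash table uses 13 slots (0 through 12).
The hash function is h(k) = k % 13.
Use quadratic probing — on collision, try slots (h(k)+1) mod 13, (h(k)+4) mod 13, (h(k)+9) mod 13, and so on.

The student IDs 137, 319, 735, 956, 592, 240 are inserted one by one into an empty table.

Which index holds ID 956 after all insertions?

3

137 hashes to 7; slot 7 is free → place at 7.
319 hashes to 7; 7 taken → place at 8.
735 hashes to 7; 7,8 taken → place at 11.
956 hashes to 7; 7,8,11 taken → place at 3.
592 hashes to 7; 7,8,11,3 taken → place at 10.
240 hashes to 6; slot 6 is free → place at 6.
Table: [_, _, _, 956, _, _, 240, 137, 319, _, 592, 735, _]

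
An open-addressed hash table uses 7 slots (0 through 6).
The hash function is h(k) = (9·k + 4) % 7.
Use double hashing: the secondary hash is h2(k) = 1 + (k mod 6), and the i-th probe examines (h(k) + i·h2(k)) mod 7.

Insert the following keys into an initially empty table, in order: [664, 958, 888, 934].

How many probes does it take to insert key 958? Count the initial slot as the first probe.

664: h=2 → slot 2
958: h=2, h2=5, probe 2,0 → slot 0
888: h=2, h2=1, probe 2,3 → slot 3
934: h=3, h2=5, probe 3,1 → slot 1
Table: [958, 934, 664, 888, —, —, —]

2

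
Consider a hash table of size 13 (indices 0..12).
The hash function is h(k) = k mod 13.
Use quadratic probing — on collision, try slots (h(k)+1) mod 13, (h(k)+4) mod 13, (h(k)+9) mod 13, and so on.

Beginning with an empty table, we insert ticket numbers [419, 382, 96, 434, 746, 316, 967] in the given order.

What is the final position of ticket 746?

1

Insert 419: h=3, slot 3 empty -> index 3.
Insert 382: h=5, slot 5 empty -> index 5.
Insert 96: h=5, slot 5 occupied -> index 6.
Insert 434: h=5, slots 5,6 occupied -> index 9.
Insert 746: h=5, slots 5,6,9 occupied -> index 1.
Insert 316: h=4, slot 4 empty -> index 4.
Insert 967: h=5, slots 5,6,9,1 occupied -> index 8.
Table: [_, 746, _, 419, 316, 382, 96, _, 967, 434, _, _, _]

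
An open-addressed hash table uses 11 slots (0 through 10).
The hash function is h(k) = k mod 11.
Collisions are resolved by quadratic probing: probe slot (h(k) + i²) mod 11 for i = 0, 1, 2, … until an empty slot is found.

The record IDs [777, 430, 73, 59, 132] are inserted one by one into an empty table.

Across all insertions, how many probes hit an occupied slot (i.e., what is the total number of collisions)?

1

Insert 777: h=7, slot 7 empty → index 7.
Insert 430: h=1, slot 1 empty → index 1.
Insert 73: h=7, slot 7 occupied → index 8.
Insert 59: h=4, slot 4 empty → index 4.
Insert 132: h=0, slot 0 empty → index 0.
Table: [132, 430, —, —, 59, —, —, 777, 73, —, —]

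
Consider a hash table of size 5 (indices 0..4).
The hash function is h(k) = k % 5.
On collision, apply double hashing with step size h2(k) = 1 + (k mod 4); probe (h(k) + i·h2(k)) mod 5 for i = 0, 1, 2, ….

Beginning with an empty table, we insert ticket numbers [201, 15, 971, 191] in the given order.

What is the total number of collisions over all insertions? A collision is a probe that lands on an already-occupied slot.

Insert 201: h=1, slot 1 empty -> index 1.
Insert 15: h=0, slot 0 empty -> index 0.
Insert 971: h=1, h2=4, slots 1,0 occupied -> index 4.
Insert 191: h=1, h2=4, slots 1,0,4 occupied -> index 3.
Table: [15, 201, ∅, 191, 971]

5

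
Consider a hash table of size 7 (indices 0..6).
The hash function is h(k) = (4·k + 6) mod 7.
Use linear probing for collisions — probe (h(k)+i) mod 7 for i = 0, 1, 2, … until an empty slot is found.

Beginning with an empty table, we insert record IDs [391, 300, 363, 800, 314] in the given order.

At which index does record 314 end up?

5

Insert 391: h=2, slot 2 empty → index 2.
Insert 300: h=2, slot 2 occupied → index 3.
Insert 363: h=2, slots 2,3 occupied → index 4.
Insert 800: h=0, slot 0 empty → index 0.
Insert 314: h=2, slots 2,3,4 occupied → index 5.
Table: [800, ., 391, 300, 363, 314, .]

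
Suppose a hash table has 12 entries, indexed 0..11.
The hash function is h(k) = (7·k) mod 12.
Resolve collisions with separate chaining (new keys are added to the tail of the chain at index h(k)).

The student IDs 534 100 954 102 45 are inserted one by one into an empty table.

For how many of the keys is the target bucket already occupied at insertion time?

2

Insert 534: h=6, bucket 6 empty → new chain.
Insert 100: h=4, bucket 4 empty → new chain.
Insert 954: h=6, bucket 6 nonempty → append to chain.
Insert 102: h=6, bucket 6 nonempty → append to chain.
Insert 45: h=3, bucket 3 empty → new chain.
Final buckets:
0: —
1: —
2: —
3: 45
4: 100
5: —
6: 534 -> 954 -> 102
7: —
8: —
9: —
10: —
11: —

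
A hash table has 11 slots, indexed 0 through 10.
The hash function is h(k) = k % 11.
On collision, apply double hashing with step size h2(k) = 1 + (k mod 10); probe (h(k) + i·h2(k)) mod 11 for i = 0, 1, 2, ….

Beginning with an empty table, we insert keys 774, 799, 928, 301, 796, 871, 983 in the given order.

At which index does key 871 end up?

8

774 hashes to 4; slot 4 is free → place at 4.
799 hashes to 7; slot 7 is free → place at 7.
928 hashes to 4, h2=9; 4 taken → place at 2.
301 hashes to 4, h2=2; 4 taken → place at 6.
796 hashes to 4, h2=7; 4 taken → place at 0.
871 hashes to 2, h2=2; 2,4,6 taken → place at 8.
983 hashes to 4, h2=4; 4,8 taken → place at 1.
Table: [796, 983, 928, ∅, 774, ∅, 301, 799, 871, ∅, ∅]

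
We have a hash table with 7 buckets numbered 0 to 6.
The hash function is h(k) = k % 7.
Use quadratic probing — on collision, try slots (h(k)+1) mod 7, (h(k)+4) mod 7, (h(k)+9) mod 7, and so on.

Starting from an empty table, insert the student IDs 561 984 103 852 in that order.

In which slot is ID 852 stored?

561 hashes to 1; slot 1 is free -> place at 1.
984 hashes to 4; slot 4 is free -> place at 4.
103 hashes to 5; slot 5 is free -> place at 5.
852 hashes to 5; 5 taken -> place at 6.
Table: [., 561, ., ., 984, 103, 852]

6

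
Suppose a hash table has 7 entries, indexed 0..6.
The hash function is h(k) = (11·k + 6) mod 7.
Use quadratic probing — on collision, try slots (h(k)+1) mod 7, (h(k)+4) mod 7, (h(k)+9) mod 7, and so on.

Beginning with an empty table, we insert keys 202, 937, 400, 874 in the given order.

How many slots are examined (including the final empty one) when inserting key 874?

Insert 202: h=2, slot 2 empty -> index 2.
Insert 937: h=2, slot 2 occupied -> index 3.
Insert 400: h=3, slot 3 occupied -> index 4.
Insert 874: h=2, slots 2,3 occupied -> index 6.
Table: [., ., 202, 937, 400, ., 874]

3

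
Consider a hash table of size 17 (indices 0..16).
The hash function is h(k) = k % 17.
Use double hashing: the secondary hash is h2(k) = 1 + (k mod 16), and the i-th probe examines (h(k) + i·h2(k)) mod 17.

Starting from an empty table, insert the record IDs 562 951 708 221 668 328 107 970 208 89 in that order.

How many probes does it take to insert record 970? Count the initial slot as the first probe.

562: h=1 => slot 1
951: h=16 => slot 16
708: h=11 => slot 11
221: h=0 => slot 0
668: h=5 => slot 5
328: h=5, h2=9, probe 5,14 => slot 14
107: h=5, h2=12, probe 5,0,12 => slot 12
970: h=1, h2=11, probe 1,12,6 => slot 6
208: h=4 => slot 4
89: h=4, h2=10, probe 4,14,7 => slot 7
Table: [221, 562, _, _, 208, 668, 970, 89, _, _, _, 708, 107, _, 328, _, 951]

3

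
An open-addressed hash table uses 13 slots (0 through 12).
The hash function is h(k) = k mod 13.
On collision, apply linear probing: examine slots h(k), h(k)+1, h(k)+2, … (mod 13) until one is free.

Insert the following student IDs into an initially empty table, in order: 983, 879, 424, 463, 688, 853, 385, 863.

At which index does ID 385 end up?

983: h=8 => slot 8
879: h=8, probe 8,9 => slot 9
424: h=8, probe 8,9,10 => slot 10
463: h=8, probe 8,9,10,11 => slot 11
688: h=12 => slot 12
853: h=8, probe 8,9,10,11,12,0 => slot 0
385: h=8, probe 8,9,10,11,12,0,1 => slot 1
863: h=5 => slot 5
Table: [853, 385, —, —, —, 863, —, —, 983, 879, 424, 463, 688]

1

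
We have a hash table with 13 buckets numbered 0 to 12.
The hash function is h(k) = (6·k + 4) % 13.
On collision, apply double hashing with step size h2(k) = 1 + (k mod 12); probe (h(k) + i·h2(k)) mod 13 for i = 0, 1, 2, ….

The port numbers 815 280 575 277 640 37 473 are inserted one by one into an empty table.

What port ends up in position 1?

640

815 hashes to 6; slot 6 is free => place at 6.
280 hashes to 7; slot 7 is free => place at 7.
575 hashes to 9; slot 9 is free => place at 9.
277 hashes to 2; slot 2 is free => place at 2.
640 hashes to 9, h2=5; 9 taken => place at 1.
37 hashes to 5; slot 5 is free => place at 5.
473 hashes to 8; slot 8 is free => place at 8.
Table: [-, 640, 277, -, -, 37, 815, 280, 473, 575, -, -, -]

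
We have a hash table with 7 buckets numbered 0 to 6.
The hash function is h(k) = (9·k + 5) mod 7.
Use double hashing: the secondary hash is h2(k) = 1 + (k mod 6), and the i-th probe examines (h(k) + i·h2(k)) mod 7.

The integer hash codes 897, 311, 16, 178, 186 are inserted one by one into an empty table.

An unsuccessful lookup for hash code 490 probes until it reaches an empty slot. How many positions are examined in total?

Insert 897: h=0, slot 0 empty -> index 0.
Insert 311: h=4, slot 4 empty -> index 4.
Insert 16: h=2, slot 2 empty -> index 2.
Insert 178: h=4, h2=5, slots 4,2,0 occupied -> index 5.
Insert 186: h=6, slot 6 empty -> index 6.
Table: [897, -, 16, -, 311, 178, 186]
Lookup 490: h=5, h2=5, probe 5,3 → slot 3 empty, not found.

2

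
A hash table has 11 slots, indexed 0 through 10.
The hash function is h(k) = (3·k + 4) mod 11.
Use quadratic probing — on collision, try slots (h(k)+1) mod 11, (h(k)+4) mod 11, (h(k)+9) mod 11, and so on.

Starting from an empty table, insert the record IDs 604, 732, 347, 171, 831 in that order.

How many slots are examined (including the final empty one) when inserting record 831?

604: h=1 => slot 1
732: h=0 => slot 0
347: h=0, probe 0,1,4 => slot 4
171: h=0, probe 0,1,4,9 => slot 9
831: h=0, probe 0,1,4,9,5 => slot 5
Table: [732, 604, -, -, 347, 831, -, -, -, 171, -]

5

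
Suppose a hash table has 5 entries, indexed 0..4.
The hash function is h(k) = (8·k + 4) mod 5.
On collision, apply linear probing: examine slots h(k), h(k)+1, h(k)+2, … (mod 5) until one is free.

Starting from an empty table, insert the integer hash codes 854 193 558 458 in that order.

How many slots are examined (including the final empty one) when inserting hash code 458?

3

854 hashes to 1; slot 1 is free → place at 1.
193 hashes to 3; slot 3 is free → place at 3.
558 hashes to 3; 3 taken → place at 4.
458 hashes to 3; 3,4 taken → place at 0.
Table: [458, 854, _, 193, 558]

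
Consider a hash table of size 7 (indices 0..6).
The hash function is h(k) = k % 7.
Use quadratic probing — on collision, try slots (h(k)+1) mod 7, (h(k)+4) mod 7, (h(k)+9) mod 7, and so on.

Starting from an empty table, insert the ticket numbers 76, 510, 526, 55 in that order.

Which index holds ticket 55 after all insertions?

76: h=6 → slot 6
510: h=6, probe 6,0 → slot 0
526: h=1 → slot 1
55: h=6, probe 6,0,3 → slot 3
Table: [510, 526, —, 55, —, —, 76]

3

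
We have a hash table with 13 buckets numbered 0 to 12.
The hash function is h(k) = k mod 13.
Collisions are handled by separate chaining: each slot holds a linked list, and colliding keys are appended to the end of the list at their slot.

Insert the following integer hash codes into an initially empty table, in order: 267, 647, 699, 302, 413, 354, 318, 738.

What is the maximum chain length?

4

267 → bucket 7
647 → bucket 10
699 → bucket 10 (collision)
302 → bucket 3
413 → bucket 10 (collision)
354 → bucket 3 (collision)
318 → bucket 6
738 → bucket 10 (collision)
Final buckets:
0: —
1: —
2: —
3: 302 -> 354
4: —
5: —
6: 318
7: 267
8: —
9: —
10: 647 -> 699 -> 413 -> 738
11: —
12: —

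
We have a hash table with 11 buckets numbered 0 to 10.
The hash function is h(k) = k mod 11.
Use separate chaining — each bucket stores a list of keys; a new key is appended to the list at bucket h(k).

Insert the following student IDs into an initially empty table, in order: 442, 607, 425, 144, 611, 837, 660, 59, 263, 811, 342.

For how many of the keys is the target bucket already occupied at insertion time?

442 -> bucket 2
607 -> bucket 2 (collision)
425 -> bucket 7
144 -> bucket 1
611 -> bucket 6
837 -> bucket 1 (collision)
660 -> bucket 0
59 -> bucket 4
263 -> bucket 10
811 -> bucket 8
342 -> bucket 1 (collision)
Final buckets:
0: 660
1: 144 -> 837 -> 342
2: 442 -> 607
3: .
4: 59
5: .
6: 611
7: 425
8: 811
9: .
10: 263

3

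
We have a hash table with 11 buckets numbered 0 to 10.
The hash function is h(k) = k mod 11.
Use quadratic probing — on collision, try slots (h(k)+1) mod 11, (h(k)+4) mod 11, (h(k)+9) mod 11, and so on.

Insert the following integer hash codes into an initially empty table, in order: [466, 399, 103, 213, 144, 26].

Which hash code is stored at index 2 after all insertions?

466 hashes to 4; slot 4 is free -> place at 4.
399 hashes to 3; slot 3 is free -> place at 3.
103 hashes to 4; 4 taken -> place at 5.
213 hashes to 4; 4,5 taken -> place at 8.
144 hashes to 1; slot 1 is free -> place at 1.
26 hashes to 4; 4,5,8 taken -> place at 2.
Table: [∅, 144, 26, 399, 466, 103, ∅, ∅, 213, ∅, ∅]

26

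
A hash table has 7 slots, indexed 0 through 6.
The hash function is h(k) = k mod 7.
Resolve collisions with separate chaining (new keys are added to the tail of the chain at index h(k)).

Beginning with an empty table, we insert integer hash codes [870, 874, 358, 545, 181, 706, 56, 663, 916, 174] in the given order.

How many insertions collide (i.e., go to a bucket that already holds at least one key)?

5

Insert 870: h=2, bucket 2 empty -> new chain.
Insert 874: h=6, bucket 6 empty -> new chain.
Insert 358: h=1, bucket 1 empty -> new chain.
Insert 545: h=6, bucket 6 nonempty -> append to chain.
Insert 181: h=6, bucket 6 nonempty -> append to chain.
Insert 706: h=6, bucket 6 nonempty -> append to chain.
Insert 56: h=0, bucket 0 empty -> new chain.
Insert 663: h=5, bucket 5 empty -> new chain.
Insert 916: h=6, bucket 6 nonempty -> append to chain.
Insert 174: h=6, bucket 6 nonempty -> append to chain.
Final buckets:
0: 56
1: 358
2: 870
3: .
4: .
5: 663
6: 874 -> 545 -> 181 -> 706 -> 916 -> 174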